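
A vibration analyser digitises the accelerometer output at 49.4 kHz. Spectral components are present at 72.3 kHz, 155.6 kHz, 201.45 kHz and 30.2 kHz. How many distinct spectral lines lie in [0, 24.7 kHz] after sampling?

fs/2 = 24.7 kHz.
72.3 kHz mod fs = 22.9 kHz.
22.9 kHz ≤ fs/2 = 24.7 kHz, appears at 22.9 kHz.
155.6 kHz mod fs = 7.4 kHz.
7.4 kHz ≤ fs/2 = 24.7 kHz, appears at 7.4 kHz.
201.45 kHz mod fs = 3.85 kHz.
3.85 kHz ≤ fs/2 = 24.7 kHz, appears at 3.85 kHz.
30.2 kHz > fs/2 = 24.7 kHz, folds to fs − 30.2 kHz = 19.2 kHz.
Distinct values: {3.85 kHz, 7.4 kHz, 19.2 kHz, 22.9 kHz} → 4.

4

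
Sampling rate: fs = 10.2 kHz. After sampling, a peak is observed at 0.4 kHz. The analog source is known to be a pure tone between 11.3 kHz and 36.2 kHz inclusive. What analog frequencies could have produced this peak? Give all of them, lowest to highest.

Frequencies that alias to 0.4 kHz are k·fs ± 0.4 kHz for integer k ≥ 0.
k=0: 0.4 kHz.
k=1: 9.8 kHz, 10.6 kHz.
k=2: 20 kHz, 20.8 kHz.
k=3: 30.2 kHz, 31 kHz.
k=4: 40.4 kHz, 41.2 kHz.
Within [11.3 kHz, 36.2 kHz]: 20 kHz, 20.8 kHz, 30.2 kHz, 31 kHz.

20 kHz, 20.8 kHz, 30.2 kHz, 31 kHz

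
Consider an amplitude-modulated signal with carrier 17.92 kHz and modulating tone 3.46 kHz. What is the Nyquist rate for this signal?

42.76 kHz

AM sidebands sit at fc ± fm = 14.46 kHz and 21.38 kHz.
Highest-frequency component: 21.38 kHz.
Nyquist rate = 2 × 21.38 kHz = 42.76 kHz.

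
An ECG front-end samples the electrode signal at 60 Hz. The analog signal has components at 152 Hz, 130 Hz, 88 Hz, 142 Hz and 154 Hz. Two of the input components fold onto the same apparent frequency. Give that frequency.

fs/2 = 30 Hz.
152 Hz mod fs = 32 Hz.
32 Hz > fs/2 = 30 Hz, folds to fs − 32 Hz = 28 Hz.
130 Hz mod fs = 10 Hz.
10 Hz ≤ fs/2 = 30 Hz, appears at 10 Hz.
88 Hz mod fs = 28 Hz.
28 Hz ≤ fs/2 = 30 Hz, appears at 28 Hz.
142 Hz mod fs = 22 Hz.
22 Hz ≤ fs/2 = 30 Hz, appears at 22 Hz.
154 Hz mod fs = 34 Hz.
34 Hz > fs/2 = 30 Hz, folds to fs − 34 Hz = 26 Hz.
88 Hz and 152 Hz both map to 28 Hz.

28 Hz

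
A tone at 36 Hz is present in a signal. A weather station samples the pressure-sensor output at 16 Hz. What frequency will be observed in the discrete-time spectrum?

4 Hz

36 Hz mod fs = 4 Hz.
4 Hz ≤ fs/2 = 8 Hz, appears at 4 Hz.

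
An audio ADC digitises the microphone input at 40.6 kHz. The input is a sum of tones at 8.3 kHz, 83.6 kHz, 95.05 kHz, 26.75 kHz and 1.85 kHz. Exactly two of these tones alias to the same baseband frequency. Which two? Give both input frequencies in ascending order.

fs/2 = 20.3 kHz.
8.3 kHz ≤ fs/2 = 20.3 kHz, passes unchanged.
83.6 kHz mod fs = 2.4 kHz.
2.4 kHz ≤ fs/2 = 20.3 kHz, appears at 2.4 kHz.
95.05 kHz mod fs = 13.85 kHz.
13.85 kHz ≤ fs/2 = 20.3 kHz, appears at 13.85 kHz.
26.75 kHz > fs/2 = 20.3 kHz, folds to fs − 26.75 kHz = 13.85 kHz.
1.85 kHz ≤ fs/2 = 20.3 kHz, passes unchanged.
26.75 kHz and 95.05 kHz both map to 13.85 kHz.

26.75 kHz, 95.05 kHz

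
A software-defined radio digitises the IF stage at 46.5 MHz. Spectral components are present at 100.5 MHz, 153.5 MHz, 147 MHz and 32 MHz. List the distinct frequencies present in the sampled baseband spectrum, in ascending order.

fs/2 = 23.25 MHz.
100.5 MHz mod fs = 7.5 MHz.
7.5 MHz ≤ fs/2 = 23.25 MHz, appears at 7.5 MHz.
153.5 MHz mod fs = 14 MHz.
14 MHz ≤ fs/2 = 23.25 MHz, appears at 14 MHz.
147 MHz mod fs = 7.5 MHz.
7.5 MHz ≤ fs/2 = 23.25 MHz, appears at 7.5 MHz.
32 MHz > fs/2 = 23.25 MHz, folds to fs − 32 MHz = 14.5 MHz.
Distinct values: {7.5 MHz, 14 MHz, 14.5 MHz}.

7.5 MHz, 14 MHz, 14.5 MHz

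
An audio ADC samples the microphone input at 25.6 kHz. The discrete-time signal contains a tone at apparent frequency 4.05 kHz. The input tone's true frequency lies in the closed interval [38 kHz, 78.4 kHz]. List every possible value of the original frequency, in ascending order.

Frequencies that alias to 4.05 kHz are k·fs ± 4.05 kHz for integer k ≥ 0.
k=0: 4.05 kHz.
k=1: 21.55 kHz, 29.65 kHz.
k=2: 47.15 kHz, 55.25 kHz.
k=3: 72.75 kHz, 80.85 kHz.
k=4: 98.35 kHz, 106.45 kHz.
Within [38 kHz, 78.4 kHz]: 47.15 kHz, 55.25 kHz, 72.75 kHz.

47.15 kHz, 55.25 kHz, 72.75 kHz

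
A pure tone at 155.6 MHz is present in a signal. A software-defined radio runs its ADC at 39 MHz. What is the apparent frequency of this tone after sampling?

155.6 MHz mod fs = 38.6 MHz.
38.6 MHz > fs/2 = 19.5 MHz, folds to fs − 38.6 MHz = 0.4 MHz.

0.4 MHz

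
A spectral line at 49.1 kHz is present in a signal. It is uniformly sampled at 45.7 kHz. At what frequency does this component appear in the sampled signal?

49.1 kHz mod fs = 3.4 kHz.
3.4 kHz ≤ fs/2 = 22.85 kHz, appears at 3.4 kHz.

3.4 kHz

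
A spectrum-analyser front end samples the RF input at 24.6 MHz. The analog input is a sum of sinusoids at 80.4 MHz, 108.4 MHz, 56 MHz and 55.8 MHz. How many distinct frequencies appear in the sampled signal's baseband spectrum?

3

fs/2 = 12.3 MHz.
80.4 MHz mod fs = 6.6 MHz.
6.6 MHz ≤ fs/2 = 12.3 MHz, appears at 6.6 MHz.
108.4 MHz mod fs = 10 MHz.
10 MHz ≤ fs/2 = 12.3 MHz, appears at 10 MHz.
56 MHz mod fs = 6.8 MHz.
6.8 MHz ≤ fs/2 = 12.3 MHz, appears at 6.8 MHz.
55.8 MHz mod fs = 6.6 MHz.
6.6 MHz ≤ fs/2 = 12.3 MHz, appears at 6.6 MHz.
Distinct values: {6.6 MHz, 6.8 MHz, 10 MHz} → 3.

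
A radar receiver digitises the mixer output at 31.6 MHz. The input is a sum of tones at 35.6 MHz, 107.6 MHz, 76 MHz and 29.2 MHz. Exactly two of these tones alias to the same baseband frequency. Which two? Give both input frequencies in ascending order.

fs/2 = 15.8 MHz.
35.6 MHz mod fs = 4 MHz.
4 MHz ≤ fs/2 = 15.8 MHz, appears at 4 MHz.
107.6 MHz mod fs = 12.8 MHz.
12.8 MHz ≤ fs/2 = 15.8 MHz, appears at 12.8 MHz.
76 MHz mod fs = 12.8 MHz.
12.8 MHz ≤ fs/2 = 15.8 MHz, appears at 12.8 MHz.
29.2 MHz > fs/2 = 15.8 MHz, folds to fs − 29.2 MHz = 2.4 MHz.
76 MHz and 107.6 MHz both map to 12.8 MHz.

76 MHz, 107.6 MHz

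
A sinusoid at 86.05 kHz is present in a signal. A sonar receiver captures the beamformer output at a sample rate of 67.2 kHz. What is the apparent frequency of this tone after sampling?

86.05 kHz mod fs = 18.85 kHz.
18.85 kHz ≤ fs/2 = 33.6 kHz, appears at 18.85 kHz.

18.85 kHz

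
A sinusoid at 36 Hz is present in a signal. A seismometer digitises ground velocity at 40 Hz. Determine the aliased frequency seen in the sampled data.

4 Hz

36 Hz > fs/2 = 20 Hz, folds to fs − 36 Hz = 4 Hz.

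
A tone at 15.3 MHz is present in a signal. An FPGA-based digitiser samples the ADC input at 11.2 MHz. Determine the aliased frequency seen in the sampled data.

4.1 MHz

15.3 MHz mod fs = 4.1 MHz.
4.1 MHz ≤ fs/2 = 5.6 MHz, appears at 4.1 MHz.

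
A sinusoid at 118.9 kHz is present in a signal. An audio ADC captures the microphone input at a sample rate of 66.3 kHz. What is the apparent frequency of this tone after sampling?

118.9 kHz mod fs = 52.6 kHz.
52.6 kHz > fs/2 = 33.15 kHz, folds to fs − 52.6 kHz = 13.7 kHz.

13.7 kHz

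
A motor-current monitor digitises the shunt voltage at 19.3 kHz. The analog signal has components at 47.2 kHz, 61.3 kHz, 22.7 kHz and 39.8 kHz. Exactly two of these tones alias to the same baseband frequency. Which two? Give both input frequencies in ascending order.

22.7 kHz, 61.3 kHz

fs/2 = 9.65 kHz.
47.2 kHz mod fs = 8.6 kHz.
8.6 kHz ≤ fs/2 = 9.65 kHz, appears at 8.6 kHz.
61.3 kHz mod fs = 3.4 kHz.
3.4 kHz ≤ fs/2 = 9.65 kHz, appears at 3.4 kHz.
22.7 kHz mod fs = 3.4 kHz.
3.4 kHz ≤ fs/2 = 9.65 kHz, appears at 3.4 kHz.
39.8 kHz mod fs = 1.2 kHz.
1.2 kHz ≤ fs/2 = 9.65 kHz, appears at 1.2 kHz.
22.7 kHz and 61.3 kHz both map to 3.4 kHz.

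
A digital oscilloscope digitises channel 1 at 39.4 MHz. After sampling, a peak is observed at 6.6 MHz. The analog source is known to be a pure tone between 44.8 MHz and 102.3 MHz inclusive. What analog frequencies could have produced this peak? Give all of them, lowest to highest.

Frequencies that alias to 6.6 MHz are k·fs ± 6.6 MHz for integer k ≥ 0.
k=0: 6.6 MHz.
k=1: 32.8 MHz, 46 MHz.
k=2: 72.2 MHz, 85.4 MHz.
k=3: 111.6 MHz, 124.8 MHz.
Within [44.8 MHz, 102.3 MHz]: 46 MHz, 72.2 MHz, 85.4 MHz.

46 MHz, 72.2 MHz, 85.4 MHz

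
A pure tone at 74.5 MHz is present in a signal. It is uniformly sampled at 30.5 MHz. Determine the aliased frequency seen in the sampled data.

74.5 MHz mod fs = 13.5 MHz.
13.5 MHz ≤ fs/2 = 15.25 MHz, appears at 13.5 MHz.

13.5 MHz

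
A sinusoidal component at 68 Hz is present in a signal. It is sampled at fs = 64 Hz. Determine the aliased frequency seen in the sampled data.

68 Hz mod fs = 4 Hz.
4 Hz ≤ fs/2 = 32 Hz, appears at 4 Hz.

4 Hz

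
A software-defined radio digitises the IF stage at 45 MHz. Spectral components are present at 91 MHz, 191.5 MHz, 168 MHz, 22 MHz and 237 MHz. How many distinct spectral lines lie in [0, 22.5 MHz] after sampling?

4

fs/2 = 22.5 MHz.
91 MHz mod fs = 1 MHz.
1 MHz ≤ fs/2 = 22.5 MHz, appears at 1 MHz.
191.5 MHz mod fs = 11.5 MHz.
11.5 MHz ≤ fs/2 = 22.5 MHz, appears at 11.5 MHz.
168 MHz mod fs = 33 MHz.
33 MHz > fs/2 = 22.5 MHz, folds to fs − 33 MHz = 12 MHz.
22 MHz ≤ fs/2 = 22.5 MHz, passes unchanged.
237 MHz mod fs = 12 MHz.
12 MHz ≤ fs/2 = 22.5 MHz, appears at 12 MHz.
Distinct values: {1 MHz, 11.5 MHz, 12 MHz, 22 MHz} → 4.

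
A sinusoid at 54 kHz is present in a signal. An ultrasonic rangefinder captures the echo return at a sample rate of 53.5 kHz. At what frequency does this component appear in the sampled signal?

54 kHz mod fs = 0.5 kHz.
0.5 kHz ≤ fs/2 = 26.75 kHz, appears at 0.5 kHz.

0.5 kHz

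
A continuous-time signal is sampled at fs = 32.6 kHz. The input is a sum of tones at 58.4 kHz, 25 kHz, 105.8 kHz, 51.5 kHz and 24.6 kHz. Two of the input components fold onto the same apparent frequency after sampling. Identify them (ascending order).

fs/2 = 16.3 kHz.
58.4 kHz mod fs = 25.8 kHz.
25.8 kHz > fs/2 = 16.3 kHz, folds to fs − 25.8 kHz = 6.8 kHz.
25 kHz > fs/2 = 16.3 kHz, folds to fs − 25 kHz = 7.6 kHz.
105.8 kHz mod fs = 8 kHz.
8 kHz ≤ fs/2 = 16.3 kHz, appears at 8 kHz.
51.5 kHz mod fs = 18.9 kHz.
18.9 kHz > fs/2 = 16.3 kHz, folds to fs − 18.9 kHz = 13.7 kHz.
24.6 kHz > fs/2 = 16.3 kHz, folds to fs − 24.6 kHz = 8 kHz.
24.6 kHz and 105.8 kHz both map to 8 kHz.

24.6 kHz, 105.8 kHz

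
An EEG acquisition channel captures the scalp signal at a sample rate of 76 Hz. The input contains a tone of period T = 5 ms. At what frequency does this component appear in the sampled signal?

T = 5 ms → f = 1/T = 200 Hz.
200 Hz mod fs = 48 Hz.
48 Hz > fs/2 = 38 Hz, folds to fs − 48 Hz = 28 Hz.

28 Hz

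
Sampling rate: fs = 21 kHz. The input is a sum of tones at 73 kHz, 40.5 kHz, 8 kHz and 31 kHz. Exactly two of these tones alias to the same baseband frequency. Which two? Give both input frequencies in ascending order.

fs/2 = 10.5 kHz.
73 kHz mod fs = 10 kHz.
10 kHz ≤ fs/2 = 10.5 kHz, appears at 10 kHz.
40.5 kHz mod fs = 19.5 kHz.
19.5 kHz > fs/2 = 10.5 kHz, folds to fs − 19.5 kHz = 1.5 kHz.
8 kHz ≤ fs/2 = 10.5 kHz, passes unchanged.
31 kHz mod fs = 10 kHz.
10 kHz ≤ fs/2 = 10.5 kHz, appears at 10 kHz.
31 kHz and 73 kHz both map to 10 kHz.

31 kHz, 73 kHz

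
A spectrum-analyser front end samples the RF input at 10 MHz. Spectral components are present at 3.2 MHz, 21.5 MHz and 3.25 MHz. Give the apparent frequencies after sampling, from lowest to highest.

1.5 MHz, 3.2 MHz, 3.25 MHz

fs/2 = 5 MHz.
3.2 MHz ≤ fs/2 = 5 MHz, passes unchanged.
21.5 MHz mod fs = 1.5 MHz.
1.5 MHz ≤ fs/2 = 5 MHz, appears at 1.5 MHz.
3.25 MHz ≤ fs/2 = 5 MHz, passes unchanged.
Distinct values: {1.5 MHz, 3.2 MHz, 3.25 MHz}.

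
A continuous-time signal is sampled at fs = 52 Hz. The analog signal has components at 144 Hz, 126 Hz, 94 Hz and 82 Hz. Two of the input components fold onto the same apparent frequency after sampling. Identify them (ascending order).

82 Hz, 126 Hz

fs/2 = 26 Hz.
144 Hz mod fs = 40 Hz.
40 Hz > fs/2 = 26 Hz, folds to fs − 40 Hz = 12 Hz.
126 Hz mod fs = 22 Hz.
22 Hz ≤ fs/2 = 26 Hz, appears at 22 Hz.
94 Hz mod fs = 42 Hz.
42 Hz > fs/2 = 26 Hz, folds to fs − 42 Hz = 10 Hz.
82 Hz mod fs = 30 Hz.
30 Hz > fs/2 = 26 Hz, folds to fs − 30 Hz = 22 Hz.
82 Hz and 126 Hz both map to 22 Hz.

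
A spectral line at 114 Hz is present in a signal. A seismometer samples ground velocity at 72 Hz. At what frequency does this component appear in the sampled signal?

30 Hz

114 Hz mod fs = 42 Hz.
42 Hz > fs/2 = 36 Hz, folds to fs − 42 Hz = 30 Hz.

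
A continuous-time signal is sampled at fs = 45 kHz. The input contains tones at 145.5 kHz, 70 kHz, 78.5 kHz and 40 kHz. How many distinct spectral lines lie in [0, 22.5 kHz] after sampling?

4

fs/2 = 22.5 kHz.
145.5 kHz mod fs = 10.5 kHz.
10.5 kHz ≤ fs/2 = 22.5 kHz, appears at 10.5 kHz.
70 kHz mod fs = 25 kHz.
25 kHz > fs/2 = 22.5 kHz, folds to fs − 25 kHz = 20 kHz.
78.5 kHz mod fs = 33.5 kHz.
33.5 kHz > fs/2 = 22.5 kHz, folds to fs − 33.5 kHz = 11.5 kHz.
40 kHz > fs/2 = 22.5 kHz, folds to fs − 40 kHz = 5 kHz.
Distinct values: {5 kHz, 10.5 kHz, 11.5 kHz, 20 kHz} → 4.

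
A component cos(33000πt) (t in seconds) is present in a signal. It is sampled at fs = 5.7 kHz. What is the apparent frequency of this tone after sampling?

0.6 kHz

ω = 33000π rad/s → f = ω/(2π) = 16500 Hz = 16.5 kHz.
16.5 kHz mod fs = 5.1 kHz.
5.1 kHz > fs/2 = 2.85 kHz, folds to fs − 5.1 kHz = 0.6 kHz.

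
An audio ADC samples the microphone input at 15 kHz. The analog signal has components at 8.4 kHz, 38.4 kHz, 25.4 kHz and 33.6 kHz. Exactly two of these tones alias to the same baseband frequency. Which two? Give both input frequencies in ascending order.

8.4 kHz, 38.4 kHz

fs/2 = 7.5 kHz.
8.4 kHz > fs/2 = 7.5 kHz, folds to fs − 8.4 kHz = 6.6 kHz.
38.4 kHz mod fs = 8.4 kHz.
8.4 kHz > fs/2 = 7.5 kHz, folds to fs − 8.4 kHz = 6.6 kHz.
25.4 kHz mod fs = 10.4 kHz.
10.4 kHz > fs/2 = 7.5 kHz, folds to fs − 10.4 kHz = 4.6 kHz.
33.6 kHz mod fs = 3.6 kHz.
3.6 kHz ≤ fs/2 = 7.5 kHz, appears at 3.6 kHz.
8.4 kHz and 38.4 kHz both map to 6.6 kHz.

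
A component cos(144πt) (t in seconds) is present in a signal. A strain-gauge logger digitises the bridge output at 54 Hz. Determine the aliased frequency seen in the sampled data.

18 Hz

ω = 144π rad/s → f = ω/(2π) = 72 Hz.
72 Hz mod fs = 18 Hz.
18 Hz ≤ fs/2 = 27 Hz, appears at 18 Hz.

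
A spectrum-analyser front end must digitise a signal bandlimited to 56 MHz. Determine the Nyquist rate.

Nyquist rate = 2 × 56 MHz = 112 MHz.

112 MHz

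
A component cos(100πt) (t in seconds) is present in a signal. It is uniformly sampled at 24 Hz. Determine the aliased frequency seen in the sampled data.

ω = 100π rad/s → f = ω/(2π) = 50 Hz.
50 Hz mod fs = 2 Hz.
2 Hz ≤ fs/2 = 12 Hz, appears at 2 Hz.

2 Hz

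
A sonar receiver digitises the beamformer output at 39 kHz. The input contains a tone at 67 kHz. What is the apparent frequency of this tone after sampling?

11 kHz

67 kHz mod fs = 28 kHz.
28 kHz > fs/2 = 19.5 kHz, folds to fs − 28 kHz = 11 kHz.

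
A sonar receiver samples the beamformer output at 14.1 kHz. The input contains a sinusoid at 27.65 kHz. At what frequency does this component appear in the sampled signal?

27.65 kHz mod fs = 13.55 kHz.
13.55 kHz > fs/2 = 7.05 kHz, folds to fs − 13.55 kHz = 0.55 kHz.

0.55 kHz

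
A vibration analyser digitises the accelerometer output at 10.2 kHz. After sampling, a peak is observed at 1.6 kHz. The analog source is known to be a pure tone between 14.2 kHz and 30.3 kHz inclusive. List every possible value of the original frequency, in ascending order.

Frequencies that alias to 1.6 kHz are k·fs ± 1.6 kHz for integer k ≥ 0.
k=0: 1.6 kHz.
k=1: 8.6 kHz, 11.8 kHz.
k=2: 18.8 kHz, 22 kHz.
k=3: 29 kHz, 32.2 kHz.
k=4: 39.2 kHz, 42.4 kHz.
Within [14.2 kHz, 30.3 kHz]: 18.8 kHz, 22 kHz, 29 kHz.

18.8 kHz, 22 kHz, 29 kHz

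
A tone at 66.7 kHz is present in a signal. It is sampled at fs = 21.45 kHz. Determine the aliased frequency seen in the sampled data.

66.7 kHz mod fs = 2.35 kHz.
2.35 kHz ≤ fs/2 = 10.725 kHz, appears at 2.35 kHz.

2.35 kHz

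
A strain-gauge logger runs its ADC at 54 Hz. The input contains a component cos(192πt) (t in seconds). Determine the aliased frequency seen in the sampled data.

ω = 192π rad/s → f = ω/(2π) = 96 Hz.
96 Hz mod fs = 42 Hz.
42 Hz > fs/2 = 27 Hz, folds to fs − 42 Hz = 12 Hz.

12 Hz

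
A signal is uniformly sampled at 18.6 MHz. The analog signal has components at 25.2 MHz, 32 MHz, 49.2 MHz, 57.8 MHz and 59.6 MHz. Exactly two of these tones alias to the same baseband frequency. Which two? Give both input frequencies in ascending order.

fs/2 = 9.3 MHz.
25.2 MHz mod fs = 6.6 MHz.
6.6 MHz ≤ fs/2 = 9.3 MHz, appears at 6.6 MHz.
32 MHz mod fs = 13.4 MHz.
13.4 MHz > fs/2 = 9.3 MHz, folds to fs − 13.4 MHz = 5.2 MHz.
49.2 MHz mod fs = 12 MHz.
12 MHz > fs/2 = 9.3 MHz, folds to fs − 12 MHz = 6.6 MHz.
57.8 MHz mod fs = 2 MHz.
2 MHz ≤ fs/2 = 9.3 MHz, appears at 2 MHz.
59.6 MHz mod fs = 3.8 MHz.
3.8 MHz ≤ fs/2 = 9.3 MHz, appears at 3.8 MHz.
25.2 MHz and 49.2 MHz both map to 6.6 MHz.

25.2 MHz, 49.2 MHz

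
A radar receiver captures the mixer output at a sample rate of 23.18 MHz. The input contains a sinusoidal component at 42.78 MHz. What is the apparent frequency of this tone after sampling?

42.78 MHz mod fs = 19.6 MHz.
19.6 MHz > fs/2 = 11.59 MHz, folds to fs − 19.6 MHz = 3.58 MHz.

3.58 MHz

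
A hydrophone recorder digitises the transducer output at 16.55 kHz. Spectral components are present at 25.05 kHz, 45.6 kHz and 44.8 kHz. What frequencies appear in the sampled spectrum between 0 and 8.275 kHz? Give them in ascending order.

fs/2 = 8.275 kHz.
25.05 kHz mod fs = 8.5 kHz.
8.5 kHz > fs/2 = 8.275 kHz, folds to fs − 8.5 kHz = 8.05 kHz.
45.6 kHz mod fs = 12.5 kHz.
12.5 kHz > fs/2 = 8.275 kHz, folds to fs − 12.5 kHz = 4.05 kHz.
44.8 kHz mod fs = 11.7 kHz.
11.7 kHz > fs/2 = 8.275 kHz, folds to fs − 11.7 kHz = 4.85 kHz.
Distinct values: {4.05 kHz, 4.85 kHz, 8.05 kHz}.

4.05 kHz, 4.85 kHz, 8.05 kHz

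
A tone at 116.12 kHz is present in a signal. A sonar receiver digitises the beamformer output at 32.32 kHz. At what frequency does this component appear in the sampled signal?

116.12 kHz mod fs = 19.16 kHz.
19.16 kHz > fs/2 = 16.16 kHz, folds to fs − 19.16 kHz = 13.16 kHz.

13.16 kHz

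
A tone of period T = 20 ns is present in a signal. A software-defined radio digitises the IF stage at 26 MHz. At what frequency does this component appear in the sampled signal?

T = 20 ns → f = 1/T = 50 MHz.
50 MHz mod fs = 24 MHz.
24 MHz > fs/2 = 13 MHz, folds to fs − 24 MHz = 2 MHz.

2 MHz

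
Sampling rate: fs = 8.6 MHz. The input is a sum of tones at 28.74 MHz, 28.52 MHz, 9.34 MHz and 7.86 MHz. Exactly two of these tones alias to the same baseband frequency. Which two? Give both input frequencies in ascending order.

7.86 MHz, 9.34 MHz

fs/2 = 4.3 MHz.
28.74 MHz mod fs = 2.94 MHz.
2.94 MHz ≤ fs/2 = 4.3 MHz, appears at 2.94 MHz.
28.52 MHz mod fs = 2.72 MHz.
2.72 MHz ≤ fs/2 = 4.3 MHz, appears at 2.72 MHz.
9.34 MHz mod fs = 0.74 MHz.
0.74 MHz ≤ fs/2 = 4.3 MHz, appears at 0.74 MHz.
7.86 MHz > fs/2 = 4.3 MHz, folds to fs − 7.86 MHz = 0.74 MHz.
7.86 MHz and 9.34 MHz both map to 0.74 MHz.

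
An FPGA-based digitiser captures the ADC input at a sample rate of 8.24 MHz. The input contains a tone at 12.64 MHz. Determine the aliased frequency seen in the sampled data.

12.64 MHz mod fs = 4.4 MHz.
4.4 MHz > fs/2 = 4.12 MHz, folds to fs − 4.4 MHz = 3.84 MHz.

3.84 MHz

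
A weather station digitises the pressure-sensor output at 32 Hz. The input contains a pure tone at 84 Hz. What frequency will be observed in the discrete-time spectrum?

12 Hz

84 Hz mod fs = 20 Hz.
20 Hz > fs/2 = 16 Hz, folds to fs − 20 Hz = 12 Hz.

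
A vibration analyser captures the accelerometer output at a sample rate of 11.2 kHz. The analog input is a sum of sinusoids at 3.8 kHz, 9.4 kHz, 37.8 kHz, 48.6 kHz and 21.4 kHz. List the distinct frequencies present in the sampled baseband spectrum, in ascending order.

1 kHz, 1.8 kHz, 3.8 kHz, 4.2 kHz

fs/2 = 5.6 kHz.
3.8 kHz ≤ fs/2 = 5.6 kHz, passes unchanged.
9.4 kHz > fs/2 = 5.6 kHz, folds to fs − 9.4 kHz = 1.8 kHz.
37.8 kHz mod fs = 4.2 kHz.
4.2 kHz ≤ fs/2 = 5.6 kHz, appears at 4.2 kHz.
48.6 kHz mod fs = 3.8 kHz.
3.8 kHz ≤ fs/2 = 5.6 kHz, appears at 3.8 kHz.
21.4 kHz mod fs = 10.2 kHz.
10.2 kHz > fs/2 = 5.6 kHz, folds to fs − 10.2 kHz = 1 kHz.
Distinct values: {1 kHz, 1.8 kHz, 3.8 kHz, 4.2 kHz}.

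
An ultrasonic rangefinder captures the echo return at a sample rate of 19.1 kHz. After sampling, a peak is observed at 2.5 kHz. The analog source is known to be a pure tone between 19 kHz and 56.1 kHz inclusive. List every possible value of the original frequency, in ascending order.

21.6 kHz, 35.7 kHz, 40.7 kHz, 54.8 kHz

Frequencies that alias to 2.5 kHz are k·fs ± 2.5 kHz for integer k ≥ 0.
k=0: 2.5 kHz.
k=1: 16.6 kHz, 21.6 kHz.
k=2: 35.7 kHz, 40.7 kHz.
k=3: 54.8 kHz, 59.8 kHz.
k=4: 73.9 kHz, 78.9 kHz.
Within [19 kHz, 56.1 kHz]: 21.6 kHz, 35.7 kHz, 40.7 kHz, 54.8 kHz.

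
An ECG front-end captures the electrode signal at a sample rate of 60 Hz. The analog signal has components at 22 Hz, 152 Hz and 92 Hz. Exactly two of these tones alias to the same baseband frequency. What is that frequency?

28 Hz

fs/2 = 30 Hz.
22 Hz ≤ fs/2 = 30 Hz, passes unchanged.
152 Hz mod fs = 32 Hz.
32 Hz > fs/2 = 30 Hz, folds to fs − 32 Hz = 28 Hz.
92 Hz mod fs = 32 Hz.
32 Hz > fs/2 = 30 Hz, folds to fs − 32 Hz = 28 Hz.
92 Hz and 152 Hz both map to 28 Hz.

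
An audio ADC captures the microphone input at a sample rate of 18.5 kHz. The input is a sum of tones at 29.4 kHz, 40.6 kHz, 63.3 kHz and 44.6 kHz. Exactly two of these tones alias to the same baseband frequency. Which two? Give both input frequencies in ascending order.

fs/2 = 9.25 kHz.
29.4 kHz mod fs = 10.9 kHz.
10.9 kHz > fs/2 = 9.25 kHz, folds to fs − 10.9 kHz = 7.6 kHz.
40.6 kHz mod fs = 3.6 kHz.
3.6 kHz ≤ fs/2 = 9.25 kHz, appears at 3.6 kHz.
63.3 kHz mod fs = 7.8 kHz.
7.8 kHz ≤ fs/2 = 9.25 kHz, appears at 7.8 kHz.
44.6 kHz mod fs = 7.6 kHz.
7.6 kHz ≤ fs/2 = 9.25 kHz, appears at 7.6 kHz.
29.4 kHz and 44.6 kHz both map to 7.6 kHz.

29.4 kHz, 44.6 kHz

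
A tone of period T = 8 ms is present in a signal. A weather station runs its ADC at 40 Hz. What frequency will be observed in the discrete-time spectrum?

5 Hz

T = 8 ms → f = 1/T = 125 Hz.
125 Hz mod fs = 5 Hz.
5 Hz ≤ fs/2 = 20 Hz, appears at 5 Hz.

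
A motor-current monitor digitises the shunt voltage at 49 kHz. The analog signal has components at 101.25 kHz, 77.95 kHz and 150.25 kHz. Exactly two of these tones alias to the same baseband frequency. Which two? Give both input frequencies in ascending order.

101.25 kHz, 150.25 kHz

fs/2 = 24.5 kHz.
101.25 kHz mod fs = 3.25 kHz.
3.25 kHz ≤ fs/2 = 24.5 kHz, appears at 3.25 kHz.
77.95 kHz mod fs = 28.95 kHz.
28.95 kHz > fs/2 = 24.5 kHz, folds to fs − 28.95 kHz = 20.05 kHz.
150.25 kHz mod fs = 3.25 kHz.
3.25 kHz ≤ fs/2 = 24.5 kHz, appears at 3.25 kHz.
101.25 kHz and 150.25 kHz both map to 3.25 kHz.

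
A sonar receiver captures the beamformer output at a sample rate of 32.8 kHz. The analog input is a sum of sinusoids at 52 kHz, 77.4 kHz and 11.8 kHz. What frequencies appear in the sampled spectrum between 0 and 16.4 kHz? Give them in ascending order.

fs/2 = 16.4 kHz.
52 kHz mod fs = 19.2 kHz.
19.2 kHz > fs/2 = 16.4 kHz, folds to fs − 19.2 kHz = 13.6 kHz.
77.4 kHz mod fs = 11.8 kHz.
11.8 kHz ≤ fs/2 = 16.4 kHz, appears at 11.8 kHz.
11.8 kHz ≤ fs/2 = 16.4 kHz, passes unchanged.
Distinct values: {11.8 kHz, 13.6 kHz}.

11.8 kHz, 13.6 kHz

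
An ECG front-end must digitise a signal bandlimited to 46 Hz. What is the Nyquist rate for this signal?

Nyquist rate = 2 × 46 Hz = 92 Hz.

92 Hz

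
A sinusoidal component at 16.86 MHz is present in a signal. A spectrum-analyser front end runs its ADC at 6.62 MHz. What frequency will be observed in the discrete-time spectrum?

3 MHz

16.86 MHz mod fs = 3.62 MHz.
3.62 MHz > fs/2 = 3.31 MHz, folds to fs − 3.62 MHz = 3 MHz.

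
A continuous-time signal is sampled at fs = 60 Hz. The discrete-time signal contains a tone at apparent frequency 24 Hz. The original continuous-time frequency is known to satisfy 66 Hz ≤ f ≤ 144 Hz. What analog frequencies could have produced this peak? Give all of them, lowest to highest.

Frequencies that alias to 24 Hz are k·fs ± 24 Hz for integer k ≥ 0.
k=0: 24 Hz.
k=1: 36 Hz, 84 Hz.
k=2: 96 Hz, 144 Hz.
k=3: 156 Hz, 204 Hz.
Within [66 Hz, 144 Hz]: 84 Hz, 96 Hz, 144 Hz.

84 Hz, 96 Hz, 144 Hz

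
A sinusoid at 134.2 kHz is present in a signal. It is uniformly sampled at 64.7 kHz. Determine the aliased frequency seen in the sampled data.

4.8 kHz

134.2 kHz mod fs = 4.8 kHz.
4.8 kHz ≤ fs/2 = 32.35 kHz, appears at 4.8 kHz.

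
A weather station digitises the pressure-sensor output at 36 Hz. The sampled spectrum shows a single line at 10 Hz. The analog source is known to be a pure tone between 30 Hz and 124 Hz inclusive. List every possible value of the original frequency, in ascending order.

Frequencies that alias to 10 Hz are k·fs ± 10 Hz for integer k ≥ 0.
k=0: 10 Hz.
k=1: 26 Hz, 46 Hz.
k=2: 62 Hz, 82 Hz.
k=3: 98 Hz, 118 Hz.
k=4: 134 Hz, 154 Hz.
Within [30 Hz, 124 Hz]: 46 Hz, 62 Hz, 82 Hz, 98 Hz, 118 Hz.

46 Hz, 62 Hz, 82 Hz, 98 Hz, 118 Hz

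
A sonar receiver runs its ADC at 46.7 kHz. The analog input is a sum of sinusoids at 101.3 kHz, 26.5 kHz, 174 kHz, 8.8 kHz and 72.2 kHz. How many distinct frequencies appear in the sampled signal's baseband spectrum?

5

fs/2 = 23.35 kHz.
101.3 kHz mod fs = 7.9 kHz.
7.9 kHz ≤ fs/2 = 23.35 kHz, appears at 7.9 kHz.
26.5 kHz > fs/2 = 23.35 kHz, folds to fs − 26.5 kHz = 20.2 kHz.
174 kHz mod fs = 33.9 kHz.
33.9 kHz > fs/2 = 23.35 kHz, folds to fs − 33.9 kHz = 12.8 kHz.
8.8 kHz ≤ fs/2 = 23.35 kHz, passes unchanged.
72.2 kHz mod fs = 25.5 kHz.
25.5 kHz > fs/2 = 23.35 kHz, folds to fs − 25.5 kHz = 21.2 kHz.
Distinct values: {7.9 kHz, 8.8 kHz, 12.8 kHz, 20.2 kHz, 21.2 kHz} → 5.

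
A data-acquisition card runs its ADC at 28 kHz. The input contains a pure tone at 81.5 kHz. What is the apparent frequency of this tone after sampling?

2.5 kHz

81.5 kHz mod fs = 25.5 kHz.
25.5 kHz > fs/2 = 14 kHz, folds to fs − 25.5 kHz = 2.5 kHz.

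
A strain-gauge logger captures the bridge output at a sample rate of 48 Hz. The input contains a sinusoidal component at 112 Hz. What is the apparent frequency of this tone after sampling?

16 Hz

112 Hz mod fs = 16 Hz.
16 Hz ≤ fs/2 = 24 Hz, appears at 16 Hz.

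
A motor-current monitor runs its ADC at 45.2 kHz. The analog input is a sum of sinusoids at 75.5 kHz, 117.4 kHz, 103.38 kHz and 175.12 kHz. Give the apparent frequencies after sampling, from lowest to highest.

5.68 kHz, 12.98 kHz, 14.9 kHz, 18.2 kHz

fs/2 = 22.6 kHz.
75.5 kHz mod fs = 30.3 kHz.
30.3 kHz > fs/2 = 22.6 kHz, folds to fs − 30.3 kHz = 14.9 kHz.
117.4 kHz mod fs = 27 kHz.
27 kHz > fs/2 = 22.6 kHz, folds to fs − 27 kHz = 18.2 kHz.
103.38 kHz mod fs = 12.98 kHz.
12.98 kHz ≤ fs/2 = 22.6 kHz, appears at 12.98 kHz.
175.12 kHz mod fs = 39.52 kHz.
39.52 kHz > fs/2 = 22.6 kHz, folds to fs − 39.52 kHz = 5.68 kHz.
Distinct values: {5.68 kHz, 12.98 kHz, 14.9 kHz, 18.2 kHz}.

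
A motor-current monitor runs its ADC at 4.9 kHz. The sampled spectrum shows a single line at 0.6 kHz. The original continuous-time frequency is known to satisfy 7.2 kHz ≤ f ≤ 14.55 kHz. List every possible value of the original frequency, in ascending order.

Frequencies that alias to 0.6 kHz are k·fs ± 0.6 kHz for integer k ≥ 0.
k=0: 0.6 kHz.
k=1: 4.3 kHz, 5.5 kHz.
k=2: 9.2 kHz, 10.4 kHz.
k=3: 14.1 kHz, 15.3 kHz.
k=4: 19 kHz, 20.2 kHz.
Within [7.2 kHz, 14.55 kHz]: 9.2 kHz, 10.4 kHz, 14.1 kHz.

9.2 kHz, 10.4 kHz, 14.1 kHz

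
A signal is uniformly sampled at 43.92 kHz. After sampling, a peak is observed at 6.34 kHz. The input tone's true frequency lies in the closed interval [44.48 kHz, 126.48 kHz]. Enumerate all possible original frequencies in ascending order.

50.26 kHz, 81.5 kHz, 94.18 kHz, 125.42 kHz

Frequencies that alias to 6.34 kHz are k·fs ± 6.34 kHz for integer k ≥ 0.
k=0: 6.34 kHz.
k=1: 37.58 kHz, 50.26 kHz.
k=2: 81.5 kHz, 94.18 kHz.
k=3: 125.42 kHz, 138.1 kHz.
k=4: 169.34 kHz, 182.02 kHz.
Within [44.48 kHz, 126.48 kHz]: 50.26 kHz, 81.5 kHz, 94.18 kHz, 125.42 kHz.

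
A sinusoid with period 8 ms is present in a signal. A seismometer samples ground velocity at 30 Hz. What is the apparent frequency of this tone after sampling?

T = 8 ms → f = 1/T = 125 Hz.
125 Hz mod fs = 5 Hz.
5 Hz ≤ fs/2 = 15 Hz, appears at 5 Hz.

5 Hz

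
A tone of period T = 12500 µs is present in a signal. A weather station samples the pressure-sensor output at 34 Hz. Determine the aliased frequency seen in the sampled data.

T = 12500 µs → f = 1/T = 80 Hz.
80 Hz mod fs = 12 Hz.
12 Hz ≤ fs/2 = 17 Hz, appears at 12 Hz.

12 Hz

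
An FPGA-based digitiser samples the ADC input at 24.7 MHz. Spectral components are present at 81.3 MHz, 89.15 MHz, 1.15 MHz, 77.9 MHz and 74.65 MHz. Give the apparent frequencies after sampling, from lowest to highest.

0.55 MHz, 1.15 MHz, 3.8 MHz, 7.2 MHz, 9.65 MHz

fs/2 = 12.35 MHz.
81.3 MHz mod fs = 7.2 MHz.
7.2 MHz ≤ fs/2 = 12.35 MHz, appears at 7.2 MHz.
89.15 MHz mod fs = 15.05 MHz.
15.05 MHz > fs/2 = 12.35 MHz, folds to fs − 15.05 MHz = 9.65 MHz.
1.15 MHz ≤ fs/2 = 12.35 MHz, passes unchanged.
77.9 MHz mod fs = 3.8 MHz.
3.8 MHz ≤ fs/2 = 12.35 MHz, appears at 3.8 MHz.
74.65 MHz mod fs = 0.55 MHz.
0.55 MHz ≤ fs/2 = 12.35 MHz, appears at 0.55 MHz.
Distinct values: {0.55 MHz, 1.15 MHz, 3.8 MHz, 7.2 MHz, 9.65 MHz}.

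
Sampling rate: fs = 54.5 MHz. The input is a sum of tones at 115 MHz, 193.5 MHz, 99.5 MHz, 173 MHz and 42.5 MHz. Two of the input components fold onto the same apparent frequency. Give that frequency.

9.5 MHz

fs/2 = 27.25 MHz.
115 MHz mod fs = 6 MHz.
6 MHz ≤ fs/2 = 27.25 MHz, appears at 6 MHz.
193.5 MHz mod fs = 30 MHz.
30 MHz > fs/2 = 27.25 MHz, folds to fs − 30 MHz = 24.5 MHz.
99.5 MHz mod fs = 45 MHz.
45 MHz > fs/2 = 27.25 MHz, folds to fs − 45 MHz = 9.5 MHz.
173 MHz mod fs = 9.5 MHz.
9.5 MHz ≤ fs/2 = 27.25 MHz, appears at 9.5 MHz.
42.5 MHz > fs/2 = 27.25 MHz, folds to fs − 42.5 MHz = 12 MHz.
99.5 MHz and 173 MHz both map to 9.5 MHz.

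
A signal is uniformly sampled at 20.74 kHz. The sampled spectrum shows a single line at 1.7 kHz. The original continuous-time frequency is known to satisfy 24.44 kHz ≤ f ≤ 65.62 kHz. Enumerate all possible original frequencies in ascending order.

39.78 kHz, 43.18 kHz, 60.52 kHz, 63.92 kHz

Frequencies that alias to 1.7 kHz are k·fs ± 1.7 kHz for integer k ≥ 0.
k=0: 1.7 kHz.
k=1: 19.04 kHz, 22.44 kHz.
k=2: 39.78 kHz, 43.18 kHz.
k=3: 60.52 kHz, 63.92 kHz.
k=4: 81.26 kHz, 84.66 kHz.
Within [24.44 kHz, 65.62 kHz]: 39.78 kHz, 43.18 kHz, 60.52 kHz, 63.92 kHz.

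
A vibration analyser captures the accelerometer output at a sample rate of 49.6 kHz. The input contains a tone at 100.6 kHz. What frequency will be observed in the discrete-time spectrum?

100.6 kHz mod fs = 1.4 kHz.
1.4 kHz ≤ fs/2 = 24.8 kHz, appears at 1.4 kHz.

1.4 kHz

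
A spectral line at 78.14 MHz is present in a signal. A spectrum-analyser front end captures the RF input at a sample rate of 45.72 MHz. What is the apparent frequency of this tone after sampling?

13.3 MHz

78.14 MHz mod fs = 32.42 MHz.
32.42 MHz > fs/2 = 22.86 MHz, folds to fs − 32.42 MHz = 13.3 MHz.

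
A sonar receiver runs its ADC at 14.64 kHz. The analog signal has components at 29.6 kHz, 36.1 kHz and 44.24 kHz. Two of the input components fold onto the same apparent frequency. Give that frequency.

fs/2 = 7.32 kHz.
29.6 kHz mod fs = 0.32 kHz.
0.32 kHz ≤ fs/2 = 7.32 kHz, appears at 0.32 kHz.
36.1 kHz mod fs = 6.82 kHz.
6.82 kHz ≤ fs/2 = 7.32 kHz, appears at 6.82 kHz.
44.24 kHz mod fs = 0.32 kHz.
0.32 kHz ≤ fs/2 = 7.32 kHz, appears at 0.32 kHz.
29.6 kHz and 44.24 kHz both map to 0.32 kHz.

0.32 kHz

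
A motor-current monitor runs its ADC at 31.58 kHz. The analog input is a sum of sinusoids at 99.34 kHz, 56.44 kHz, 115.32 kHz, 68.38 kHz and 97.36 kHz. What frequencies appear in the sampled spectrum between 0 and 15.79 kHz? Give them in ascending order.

fs/2 = 15.79 kHz.
99.34 kHz mod fs = 4.6 kHz.
4.6 kHz ≤ fs/2 = 15.79 kHz, appears at 4.6 kHz.
56.44 kHz mod fs = 24.86 kHz.
24.86 kHz > fs/2 = 15.79 kHz, folds to fs − 24.86 kHz = 6.72 kHz.
115.32 kHz mod fs = 20.58 kHz.
20.58 kHz > fs/2 = 15.79 kHz, folds to fs − 20.58 kHz = 11 kHz.
68.38 kHz mod fs = 5.22 kHz.
5.22 kHz ≤ fs/2 = 15.79 kHz, appears at 5.22 kHz.
97.36 kHz mod fs = 2.62 kHz.
2.62 kHz ≤ fs/2 = 15.79 kHz, appears at 2.62 kHz.
Distinct values: {2.62 kHz, 4.6 kHz, 5.22 kHz, 6.72 kHz, 11 kHz}.

2.62 kHz, 4.6 kHz, 5.22 kHz, 6.72 kHz, 11 kHz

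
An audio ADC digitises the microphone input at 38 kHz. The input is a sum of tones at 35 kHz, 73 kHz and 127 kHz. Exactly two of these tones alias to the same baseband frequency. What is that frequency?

fs/2 = 19 kHz.
35 kHz > fs/2 = 19 kHz, folds to fs − 35 kHz = 3 kHz.
73 kHz mod fs = 35 kHz.
35 kHz > fs/2 = 19 kHz, folds to fs − 35 kHz = 3 kHz.
127 kHz mod fs = 13 kHz.
13 kHz ≤ fs/2 = 19 kHz, appears at 13 kHz.
35 kHz and 73 kHz both map to 3 kHz.

3 kHz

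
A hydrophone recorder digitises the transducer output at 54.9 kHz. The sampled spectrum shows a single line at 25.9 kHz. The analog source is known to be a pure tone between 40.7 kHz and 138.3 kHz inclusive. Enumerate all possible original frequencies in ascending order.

Frequencies that alias to 25.9 kHz are k·fs ± 25.9 kHz for integer k ≥ 0.
k=0: 25.9 kHz.
k=1: 29 kHz, 80.8 kHz.
k=2: 83.9 kHz, 135.7 kHz.
k=3: 138.8 kHz, 190.6 kHz.
Within [40.7 kHz, 138.3 kHz]: 80.8 kHz, 83.9 kHz, 135.7 kHz.

80.8 kHz, 83.9 kHz, 135.7 kHz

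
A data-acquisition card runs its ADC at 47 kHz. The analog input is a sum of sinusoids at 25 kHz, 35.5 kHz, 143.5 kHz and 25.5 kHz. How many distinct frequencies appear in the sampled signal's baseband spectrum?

fs/2 = 23.5 kHz.
25 kHz > fs/2 = 23.5 kHz, folds to fs − 25 kHz = 22 kHz.
35.5 kHz > fs/2 = 23.5 kHz, folds to fs − 35.5 kHz = 11.5 kHz.
143.5 kHz mod fs = 2.5 kHz.
2.5 kHz ≤ fs/2 = 23.5 kHz, appears at 2.5 kHz.
25.5 kHz > fs/2 = 23.5 kHz, folds to fs − 25.5 kHz = 21.5 kHz.
Distinct values: {2.5 kHz, 11.5 kHz, 21.5 kHz, 22 kHz} → 4.

4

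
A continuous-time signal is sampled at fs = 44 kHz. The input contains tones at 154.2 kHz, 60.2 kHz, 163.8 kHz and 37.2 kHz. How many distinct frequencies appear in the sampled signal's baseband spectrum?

4

fs/2 = 22 kHz.
154.2 kHz mod fs = 22.2 kHz.
22.2 kHz > fs/2 = 22 kHz, folds to fs − 22.2 kHz = 21.8 kHz.
60.2 kHz mod fs = 16.2 kHz.
16.2 kHz ≤ fs/2 = 22 kHz, appears at 16.2 kHz.
163.8 kHz mod fs = 31.8 kHz.
31.8 kHz > fs/2 = 22 kHz, folds to fs − 31.8 kHz = 12.2 kHz.
37.2 kHz > fs/2 = 22 kHz, folds to fs − 37.2 kHz = 6.8 kHz.
Distinct values: {6.8 kHz, 12.2 kHz, 16.2 kHz, 21.8 kHz} → 4.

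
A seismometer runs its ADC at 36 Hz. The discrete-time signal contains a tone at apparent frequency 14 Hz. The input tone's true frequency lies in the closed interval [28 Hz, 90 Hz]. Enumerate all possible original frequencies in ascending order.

50 Hz, 58 Hz, 86 Hz

Frequencies that alias to 14 Hz are k·fs ± 14 Hz for integer k ≥ 0.
k=0: 14 Hz.
k=1: 22 Hz, 50 Hz.
k=2: 58 Hz, 86 Hz.
k=3: 94 Hz, 122 Hz.
Within [28 Hz, 90 Hz]: 50 Hz, 58 Hz, 86 Hz.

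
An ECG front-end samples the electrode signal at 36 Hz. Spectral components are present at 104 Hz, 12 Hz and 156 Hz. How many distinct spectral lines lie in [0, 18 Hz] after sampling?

fs/2 = 18 Hz.
104 Hz mod fs = 32 Hz.
32 Hz > fs/2 = 18 Hz, folds to fs − 32 Hz = 4 Hz.
12 Hz ≤ fs/2 = 18 Hz, passes unchanged.
156 Hz mod fs = 12 Hz.
12 Hz ≤ fs/2 = 18 Hz, appears at 12 Hz.
Distinct values: {4 Hz, 12 Hz} → 2.

2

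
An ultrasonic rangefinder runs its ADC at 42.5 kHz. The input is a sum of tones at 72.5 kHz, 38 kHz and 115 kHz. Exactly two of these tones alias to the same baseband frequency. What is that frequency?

12.5 kHz

fs/2 = 21.25 kHz.
72.5 kHz mod fs = 30 kHz.
30 kHz > fs/2 = 21.25 kHz, folds to fs − 30 kHz = 12.5 kHz.
38 kHz > fs/2 = 21.25 kHz, folds to fs − 38 kHz = 4.5 kHz.
115 kHz mod fs = 30 kHz.
30 kHz > fs/2 = 21.25 kHz, folds to fs − 30 kHz = 12.5 kHz.
72.5 kHz and 115 kHz both map to 12.5 kHz.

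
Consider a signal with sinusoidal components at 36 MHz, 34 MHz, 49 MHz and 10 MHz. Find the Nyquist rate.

98 MHz

Highest-frequency component: 49 MHz.
Nyquist rate = 2 × 49 MHz = 98 MHz.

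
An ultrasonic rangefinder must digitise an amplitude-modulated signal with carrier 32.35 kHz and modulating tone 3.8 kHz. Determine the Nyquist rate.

72.3 kHz

AM sidebands sit at fc ± fm = 28.55 kHz and 36.15 kHz.
Highest-frequency component: 36.15 kHz.
Nyquist rate = 2 × 36.15 kHz = 72.3 kHz.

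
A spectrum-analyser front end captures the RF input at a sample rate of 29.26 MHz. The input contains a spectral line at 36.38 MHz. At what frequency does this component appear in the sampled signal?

36.38 MHz mod fs = 7.12 MHz.
7.12 MHz ≤ fs/2 = 14.63 MHz, appears at 7.12 MHz.

7.12 MHz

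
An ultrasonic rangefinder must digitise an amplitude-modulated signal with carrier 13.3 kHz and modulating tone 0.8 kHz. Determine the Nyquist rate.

AM sidebands sit at fc ± fm = 12.5 kHz and 14.1 kHz.
Highest-frequency component: 14.1 kHz.
Nyquist rate = 2 × 14.1 kHz = 28.2 kHz.

28.2 kHz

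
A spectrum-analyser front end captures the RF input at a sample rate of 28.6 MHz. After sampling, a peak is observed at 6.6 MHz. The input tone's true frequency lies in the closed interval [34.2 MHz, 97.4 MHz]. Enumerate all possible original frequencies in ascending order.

35.2 MHz, 50.6 MHz, 63.8 MHz, 79.2 MHz, 92.4 MHz

Frequencies that alias to 6.6 MHz are k·fs ± 6.6 MHz for integer k ≥ 0.
k=0: 6.6 MHz.
k=1: 22 MHz, 35.2 MHz.
k=2: 50.6 MHz, 63.8 MHz.
k=3: 79.2 MHz, 92.4 MHz.
k=4: 107.8 MHz, 121 MHz.
Within [34.2 MHz, 97.4 MHz]: 35.2 MHz, 50.6 MHz, 63.8 MHz, 79.2 MHz, 92.4 MHz.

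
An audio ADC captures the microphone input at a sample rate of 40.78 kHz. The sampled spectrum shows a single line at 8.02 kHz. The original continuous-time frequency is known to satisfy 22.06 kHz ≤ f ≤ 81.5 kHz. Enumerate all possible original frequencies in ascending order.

32.76 kHz, 48.8 kHz, 73.54 kHz

Frequencies that alias to 8.02 kHz are k·fs ± 8.02 kHz for integer k ≥ 0.
k=0: 8.02 kHz.
k=1: 32.76 kHz, 48.8 kHz.
k=2: 73.54 kHz, 89.58 kHz.
k=3: 114.32 kHz, 130.36 kHz.
Within [22.06 kHz, 81.5 kHz]: 32.76 kHz, 48.8 kHz, 73.54 kHz.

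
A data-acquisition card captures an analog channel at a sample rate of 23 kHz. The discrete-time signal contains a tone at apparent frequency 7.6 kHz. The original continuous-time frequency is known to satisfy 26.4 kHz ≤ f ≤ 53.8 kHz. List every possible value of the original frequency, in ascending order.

Frequencies that alias to 7.6 kHz are k·fs ± 7.6 kHz for integer k ≥ 0.
k=0: 7.6 kHz.
k=1: 15.4 kHz, 30.6 kHz.
k=2: 38.4 kHz, 53.6 kHz.
k=3: 61.4 kHz, 76.6 kHz.
Within [26.4 kHz, 53.8 kHz]: 30.6 kHz, 38.4 kHz, 53.6 kHz.

30.6 kHz, 38.4 kHz, 53.6 kHz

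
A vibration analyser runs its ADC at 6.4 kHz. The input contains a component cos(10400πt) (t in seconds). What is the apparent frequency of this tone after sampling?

ω = 10400π rad/s → f = ω/(2π) = 5200 Hz = 5.2 kHz.
5.2 kHz > fs/2 = 3.2 kHz, folds to fs − 5.2 kHz = 1.2 kHz.

1.2 kHz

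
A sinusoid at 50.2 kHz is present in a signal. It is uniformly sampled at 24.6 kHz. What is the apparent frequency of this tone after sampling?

1 kHz

50.2 kHz mod fs = 1 kHz.
1 kHz ≤ fs/2 = 12.3 kHz, appears at 1 kHz.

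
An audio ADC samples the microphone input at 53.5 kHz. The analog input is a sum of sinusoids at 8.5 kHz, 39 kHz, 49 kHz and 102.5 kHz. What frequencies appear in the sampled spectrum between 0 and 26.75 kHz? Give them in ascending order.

fs/2 = 26.75 kHz.
8.5 kHz ≤ fs/2 = 26.75 kHz, passes unchanged.
39 kHz > fs/2 = 26.75 kHz, folds to fs − 39 kHz = 14.5 kHz.
49 kHz > fs/2 = 26.75 kHz, folds to fs − 49 kHz = 4.5 kHz.
102.5 kHz mod fs = 49 kHz.
49 kHz > fs/2 = 26.75 kHz, folds to fs − 49 kHz = 4.5 kHz.
Distinct values: {4.5 kHz, 8.5 kHz, 14.5 kHz}.

4.5 kHz, 8.5 kHz, 14.5 kHz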